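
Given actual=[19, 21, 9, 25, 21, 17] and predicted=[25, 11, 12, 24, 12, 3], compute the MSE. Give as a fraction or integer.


MSE = (1/6) * ((19-25)^2=36 + (21-11)^2=100 + (9-12)^2=9 + (25-24)^2=1 + (21-12)^2=81 + (17-3)^2=196). Sum = 423. MSE = 141/2.

141/2


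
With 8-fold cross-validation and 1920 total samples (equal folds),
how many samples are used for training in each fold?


Each validation fold has 1920/8 = 240 samples. Training set = 1920 - 240 = 1680.

1680


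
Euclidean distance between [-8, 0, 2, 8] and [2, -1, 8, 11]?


d = sqrt(sum of squared differences). (-8-2)^2=100, (0--1)^2=1, (2-8)^2=36, (8-11)^2=9. Sum = 146.

sqrt(146)


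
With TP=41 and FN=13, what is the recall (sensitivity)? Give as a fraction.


Recall = TP / (TP + FN) = 41 / 54 = 41/54.

41/54


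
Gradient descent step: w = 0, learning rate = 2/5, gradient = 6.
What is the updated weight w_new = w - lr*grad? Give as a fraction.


w_new = 0 - 2/5 * 6 = 0 - 12/5 = -12/5.

-12/5


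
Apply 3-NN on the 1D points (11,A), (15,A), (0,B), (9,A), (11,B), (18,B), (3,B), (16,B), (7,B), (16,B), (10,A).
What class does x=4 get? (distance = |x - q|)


Distances: |11-4|=7, |15-4|=11, |0-4|=4, |9-4|=5, |11-4|=7, |18-4|=14, |3-4|=1, |16-4|=12, |7-4|=3, |16-4|=12, |10-4|=6. 3 nearest: (3,B), (7,B), (0,B). Counts: {'B': 3}. Majority class: B.

B


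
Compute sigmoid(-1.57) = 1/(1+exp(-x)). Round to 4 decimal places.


sigma(-1.57) = 1/(1+e^(1.57)) = 1/(1+4.806648) = 1/5.806648 = 0.1722.

0.1722


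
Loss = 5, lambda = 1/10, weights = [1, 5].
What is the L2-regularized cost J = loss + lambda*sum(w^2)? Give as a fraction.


L2 sq norm = sum(w^2) = 26. J = 5 + 1/10 * 26 = 38/5.

38/5


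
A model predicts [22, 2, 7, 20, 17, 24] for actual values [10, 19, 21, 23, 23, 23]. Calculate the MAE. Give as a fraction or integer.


MAE = (1/6) * (|10-22|=12 + |19-2|=17 + |21-7|=14 + |23-20|=3 + |23-17|=6 + |23-24|=1). Sum = 53. MAE = 53/6.

53/6


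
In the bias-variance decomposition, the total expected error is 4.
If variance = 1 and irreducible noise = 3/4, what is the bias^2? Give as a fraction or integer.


Total error = bias^2 + variance + irreducible noise. So bias^2 = 4 - 1 - 3/4 = 9/4.

9/4


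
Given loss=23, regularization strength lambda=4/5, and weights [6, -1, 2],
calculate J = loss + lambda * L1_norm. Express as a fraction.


L1 norm = sum(|w|) = 9. J = 23 + 4/5 * 9 = 151/5.

151/5


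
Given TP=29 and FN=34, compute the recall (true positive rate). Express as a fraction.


Recall = TP / (TP + FN) = 29 / 63 = 29/63.

29/63


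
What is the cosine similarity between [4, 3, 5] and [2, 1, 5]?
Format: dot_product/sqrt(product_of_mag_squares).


dot = 36. |a|^2 = 50, |b|^2 = 30. cos = 36/sqrt(1500).

36/sqrt(1500)


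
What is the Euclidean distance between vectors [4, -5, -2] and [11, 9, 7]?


d = sqrt(sum of squared differences). (4-11)^2=49, (-5-9)^2=196, (-2-7)^2=81. Sum = 326.

sqrt(326)


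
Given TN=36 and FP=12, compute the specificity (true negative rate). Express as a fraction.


Specificity = TN / (TN + FP) = 36 / 48 = 3/4.

3/4


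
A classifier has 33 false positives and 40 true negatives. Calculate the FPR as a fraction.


FPR = FP / (FP + TN) = 33 / 73 = 33/73.

33/73


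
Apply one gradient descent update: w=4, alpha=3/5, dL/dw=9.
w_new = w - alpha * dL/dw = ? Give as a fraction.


w_new = 4 - 3/5 * 9 = 4 - 27/5 = -7/5.

-7/5


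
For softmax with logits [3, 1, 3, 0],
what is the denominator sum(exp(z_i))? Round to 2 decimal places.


Denom = e^3=20.0855 + e^1=2.7183 + e^3=20.0855 + e^0=1.0000. Sum = 43.8893, which rounds to 43.89.

43.89


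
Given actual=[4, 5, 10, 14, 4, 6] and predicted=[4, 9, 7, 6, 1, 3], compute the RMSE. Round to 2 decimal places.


MSE = 17.8333. RMSE = sqrt(17.8333) = 4.22.

4.22


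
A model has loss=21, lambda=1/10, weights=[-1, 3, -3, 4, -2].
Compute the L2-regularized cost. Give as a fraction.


L2 sq norm = sum(w^2) = 39. J = 21 + 1/10 * 39 = 249/10.

249/10


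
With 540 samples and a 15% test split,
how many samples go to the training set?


Test set = 540 * 15% = 81. Training set = 540 - 81 = 459.

459


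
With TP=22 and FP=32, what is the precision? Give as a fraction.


Precision = TP / (TP + FP) = 22 / 54 = 11/27.

11/27


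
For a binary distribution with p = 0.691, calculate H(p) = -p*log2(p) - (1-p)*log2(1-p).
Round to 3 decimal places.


H = -0.691*log2(0.691) - 0.309*log2(0.309) = 0.892.

0.892


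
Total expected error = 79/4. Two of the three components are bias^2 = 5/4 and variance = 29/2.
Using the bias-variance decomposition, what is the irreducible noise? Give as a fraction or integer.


Total error = bias^2 + variance + irreducible noise. So irreducible noise = 79/4 - 5/4 - 29/2 = 4.

4


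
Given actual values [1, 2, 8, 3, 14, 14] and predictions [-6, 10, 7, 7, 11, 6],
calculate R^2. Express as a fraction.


Mean(y) = 7. SS_res = 203. SS_tot = 176. R^2 = 1 - 203/(176) = -27/176.

-27/176


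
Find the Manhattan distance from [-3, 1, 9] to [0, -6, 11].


d = sum of absolute differences: |-3-0|=3 + |1--6|=7 + |9-11|=2 = 12.

12


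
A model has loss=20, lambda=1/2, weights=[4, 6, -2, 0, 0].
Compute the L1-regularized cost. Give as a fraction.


L1 norm = sum(|w|) = 12. J = 20 + 1/2 * 12 = 26.

26


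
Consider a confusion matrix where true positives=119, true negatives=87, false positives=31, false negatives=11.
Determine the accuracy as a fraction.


Accuracy = (TP + TN) / (TP + TN + FP + FN) = (119 + 87) / 248 = 103/124.

103/124


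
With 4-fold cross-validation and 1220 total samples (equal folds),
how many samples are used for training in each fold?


Each validation fold has 1220/4 = 305 samples. Training set = 1220 - 305 = 915.

915


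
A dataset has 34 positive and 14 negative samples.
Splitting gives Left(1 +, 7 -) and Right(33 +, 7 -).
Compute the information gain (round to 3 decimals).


H(parent) = 0.8709. H(left) = 0.5436, H(right) = 0.6690. Weighted = (8/48)*0.5436 + (40/48)*0.6690 = 0.6481. IG = 0.8709 - 0.6481 = 0.2228, which rounds to 0.223.

0.223


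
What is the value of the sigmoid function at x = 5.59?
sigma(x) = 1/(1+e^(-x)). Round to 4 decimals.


sigma(5.59) = 1/(1+e^(-5.59)) = 1/(1+0.003735) = 1/1.003735 = 0.9963.

0.9963


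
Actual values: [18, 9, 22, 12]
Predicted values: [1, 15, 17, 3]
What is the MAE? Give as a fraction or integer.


MAE = (1/4) * (|18-1|=17 + |9-15|=6 + |22-17|=5 + |12-3|=9). Sum = 37. MAE = 37/4.

37/4


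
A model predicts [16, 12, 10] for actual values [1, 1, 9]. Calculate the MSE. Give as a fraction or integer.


MSE = (1/3) * ((1-16)^2=225 + (1-12)^2=121 + (9-10)^2=1). Sum = 347. MSE = 347/3.

347/3


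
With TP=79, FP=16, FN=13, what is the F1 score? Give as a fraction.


Precision = 79/95 = 79/95. Recall = 79/92 = 79/92. F1 = 2*P*R/(P+R) = 158/187.

158/187


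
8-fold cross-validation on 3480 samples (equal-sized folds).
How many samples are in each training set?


Each validation fold has 3480/8 = 435 samples. Training set = 3480 - 435 = 3045.

3045


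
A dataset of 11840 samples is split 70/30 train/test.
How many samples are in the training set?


Test set = 11840 * 30% = 3552. Training set = 11840 - 3552 = 8288.

8288


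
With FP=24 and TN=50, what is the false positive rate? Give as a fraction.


FPR = FP / (FP + TN) = 24 / 74 = 12/37.

12/37


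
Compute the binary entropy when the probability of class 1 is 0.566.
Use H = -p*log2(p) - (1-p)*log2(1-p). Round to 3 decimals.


H = -0.566*log2(0.566) - 0.434*log2(0.434) = 0.987.

0.987


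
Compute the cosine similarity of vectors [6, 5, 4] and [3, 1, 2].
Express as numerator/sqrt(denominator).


dot = 31. |a|^2 = 77, |b|^2 = 14. cos = 31/sqrt(1078).

31/sqrt(1078)


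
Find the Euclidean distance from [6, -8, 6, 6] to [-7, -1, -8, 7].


d = sqrt(sum of squared differences). (6--7)^2=169, (-8--1)^2=49, (6--8)^2=196, (6-7)^2=1. Sum = 415.

sqrt(415)


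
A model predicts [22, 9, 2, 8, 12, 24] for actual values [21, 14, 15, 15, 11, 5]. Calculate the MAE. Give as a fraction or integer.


MAE = (1/6) * (|21-22|=1 + |14-9|=5 + |15-2|=13 + |15-8|=7 + |11-12|=1 + |5-24|=19). Sum = 46. MAE = 23/3.

23/3


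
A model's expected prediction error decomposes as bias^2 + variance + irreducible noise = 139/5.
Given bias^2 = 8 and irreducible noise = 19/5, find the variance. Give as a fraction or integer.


Total error = bias^2 + variance + irreducible noise. So variance = 139/5 - 8 - 19/5 = 16.

16


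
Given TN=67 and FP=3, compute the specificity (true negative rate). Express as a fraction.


Specificity = TN / (TN + FP) = 67 / 70 = 67/70.

67/70


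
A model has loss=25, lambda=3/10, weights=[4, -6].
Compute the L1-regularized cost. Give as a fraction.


L1 norm = sum(|w|) = 10. J = 25 + 3/10 * 10 = 28.

28


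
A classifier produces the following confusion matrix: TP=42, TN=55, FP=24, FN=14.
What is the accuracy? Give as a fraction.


Accuracy = (TP + TN) / (TP + TN + FP + FN) = (42 + 55) / 135 = 97/135.

97/135


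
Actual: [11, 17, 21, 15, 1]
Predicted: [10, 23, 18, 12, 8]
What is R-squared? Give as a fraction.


Mean(y) = 13. SS_res = 104. SS_tot = 232. R^2 = 1 - 104/(232) = 16/29.

16/29


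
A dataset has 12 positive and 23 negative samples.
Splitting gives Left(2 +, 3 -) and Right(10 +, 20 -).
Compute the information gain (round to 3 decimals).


H(parent) = 0.9275. H(left) = 0.9710, H(right) = 0.9183. Weighted = (5/35)*0.9710 + (30/35)*0.9183 = 0.9258. IG = 0.9275 - 0.9258 = 0.0017, which rounds to 0.002.

0.002


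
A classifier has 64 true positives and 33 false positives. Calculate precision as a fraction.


Precision = TP / (TP + FP) = 64 / 97 = 64/97.

64/97


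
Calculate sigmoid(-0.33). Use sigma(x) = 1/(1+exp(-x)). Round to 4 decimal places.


sigma(-0.33) = 1/(1+e^(0.33)) = 1/(1+1.390968) = 1/2.390968 = 0.4182.

0.4182


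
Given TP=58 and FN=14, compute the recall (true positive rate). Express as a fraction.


Recall = TP / (TP + FN) = 58 / 72 = 29/36.

29/36


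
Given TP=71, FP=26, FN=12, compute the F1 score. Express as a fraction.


Precision = 71/97 = 71/97. Recall = 71/83 = 71/83. F1 = 2*P*R/(P+R) = 71/90.

71/90


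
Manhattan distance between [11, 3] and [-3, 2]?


d = sum of absolute differences: |11--3|=14 + |3-2|=1 = 15.

15


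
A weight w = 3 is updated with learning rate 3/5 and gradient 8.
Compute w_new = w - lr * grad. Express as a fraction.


w_new = 3 - 3/5 * 8 = 3 - 24/5 = -9/5.

-9/5


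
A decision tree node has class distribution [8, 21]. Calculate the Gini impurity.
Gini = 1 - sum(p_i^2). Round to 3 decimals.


Total = 29. Proportions: 8/29, 21/29. sum(p_i^2) = 0.6005. Gini = 1 - 0.6005 = 0.3995, which rounds to 0.400.

0.400


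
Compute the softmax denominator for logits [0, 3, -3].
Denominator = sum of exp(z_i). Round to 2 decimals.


Denom = e^0=1.0000 + e^3=20.0855 + e^-3=0.0498. Sum = 21.1353, which rounds to 21.14.

21.14


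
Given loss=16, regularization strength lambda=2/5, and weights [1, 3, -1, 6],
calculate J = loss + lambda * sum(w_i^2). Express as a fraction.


L2 sq norm = sum(w^2) = 47. J = 16 + 2/5 * 47 = 174/5.

174/5


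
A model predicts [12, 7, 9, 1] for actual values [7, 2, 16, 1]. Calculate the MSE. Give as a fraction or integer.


MSE = (1/4) * ((7-12)^2=25 + (2-7)^2=25 + (16-9)^2=49 + (1-1)^2=0). Sum = 99. MSE = 99/4.

99/4


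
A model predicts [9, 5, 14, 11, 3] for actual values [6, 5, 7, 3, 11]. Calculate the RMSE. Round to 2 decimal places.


MSE = 37.2000. RMSE = sqrt(37.2000) = 6.10.

6.10


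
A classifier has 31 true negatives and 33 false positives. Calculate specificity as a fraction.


Specificity = TN / (TN + FP) = 31 / 64 = 31/64.

31/64


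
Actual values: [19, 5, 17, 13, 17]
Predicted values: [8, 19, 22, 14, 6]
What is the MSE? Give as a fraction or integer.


MSE = (1/5) * ((19-8)^2=121 + (5-19)^2=196 + (17-22)^2=25 + (13-14)^2=1 + (17-6)^2=121). Sum = 464. MSE = 464/5.

464/5


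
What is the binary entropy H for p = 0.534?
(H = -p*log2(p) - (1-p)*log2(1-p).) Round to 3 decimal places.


H = -0.534*log2(0.534) - 0.466*log2(0.466) = 0.997.

0.997


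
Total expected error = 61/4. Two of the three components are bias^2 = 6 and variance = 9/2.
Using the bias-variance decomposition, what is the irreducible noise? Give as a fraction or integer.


Total error = bias^2 + variance + irreducible noise. So irreducible noise = 61/4 - 6 - 9/2 = 19/4.

19/4


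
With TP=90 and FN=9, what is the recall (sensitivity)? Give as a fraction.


Recall = TP / (TP + FN) = 90 / 99 = 10/11.

10/11


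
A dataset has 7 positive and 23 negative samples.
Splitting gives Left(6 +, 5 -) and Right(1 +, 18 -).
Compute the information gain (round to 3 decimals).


H(parent) = 0.7838. H(left) = 0.9940, H(right) = 0.2975. Weighted = (11/30)*0.9940 + (19/30)*0.2975 = 0.5529. IG = 0.7838 - 0.5529 = 0.2309, which rounds to 0.231.

0.231


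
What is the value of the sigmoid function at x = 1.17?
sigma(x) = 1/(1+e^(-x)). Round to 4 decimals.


sigma(1.17) = 1/(1+e^(-1.17)) = 1/(1+0.310367) = 1/1.310367 = 0.7631.

0.7631


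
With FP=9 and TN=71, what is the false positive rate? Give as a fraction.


FPR = FP / (FP + TN) = 9 / 80 = 9/80.

9/80


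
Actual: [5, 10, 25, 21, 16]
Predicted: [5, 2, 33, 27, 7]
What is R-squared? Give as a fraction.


Mean(y) = 77/5. SS_res = 245. SS_tot = 1306/5. R^2 = 1 - 245/(1306/5) = 81/1306.

81/1306


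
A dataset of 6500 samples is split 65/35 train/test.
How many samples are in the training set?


Test set = 6500 * 35% = 2275. Training set = 6500 - 2275 = 4225.

4225


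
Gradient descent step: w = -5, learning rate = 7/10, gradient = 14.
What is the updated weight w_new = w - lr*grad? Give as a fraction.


w_new = -5 - 7/10 * 14 = -5 - 49/5 = -74/5.

-74/5


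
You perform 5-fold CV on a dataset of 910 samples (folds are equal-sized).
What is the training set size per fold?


Each validation fold has 910/5 = 182 samples. Training set = 910 - 182 = 728.

728


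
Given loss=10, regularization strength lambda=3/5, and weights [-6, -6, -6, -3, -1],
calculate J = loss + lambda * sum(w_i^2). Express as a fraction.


L2 sq norm = sum(w^2) = 118. J = 10 + 3/5 * 118 = 404/5.

404/5


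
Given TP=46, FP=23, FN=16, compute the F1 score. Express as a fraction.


Precision = 46/69 = 2/3. Recall = 46/62 = 23/31. F1 = 2*P*R/(P+R) = 92/131.

92/131


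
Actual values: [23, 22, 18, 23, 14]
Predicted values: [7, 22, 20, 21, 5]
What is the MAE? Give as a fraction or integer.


MAE = (1/5) * (|23-7|=16 + |22-22|=0 + |18-20|=2 + |23-21|=2 + |14-5|=9). Sum = 29. MAE = 29/5.

29/5


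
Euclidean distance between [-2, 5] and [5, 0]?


d = sqrt(sum of squared differences). (-2-5)^2=49, (5-0)^2=25. Sum = 74.

sqrt(74)


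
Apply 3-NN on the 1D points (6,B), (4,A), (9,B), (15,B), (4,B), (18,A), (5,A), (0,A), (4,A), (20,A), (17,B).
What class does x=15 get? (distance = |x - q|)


Distances: |6-15|=9, |4-15|=11, |9-15|=6, |15-15|=0, |4-15|=11, |18-15|=3, |5-15|=10, |0-15|=15, |4-15|=11, |20-15|=5, |17-15|=2. 3 nearest: (15,B), (17,B), (18,A). Counts: {'B': 2, 'A': 1}. Majority class: B.

B


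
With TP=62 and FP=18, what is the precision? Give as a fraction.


Precision = TP / (TP + FP) = 62 / 80 = 31/40.

31/40


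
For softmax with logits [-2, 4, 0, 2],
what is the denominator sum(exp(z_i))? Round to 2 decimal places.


Denom = e^-2=0.1353 + e^4=54.5982 + e^0=1.0000 + e^2=7.3891. Sum = 63.1226, which rounds to 63.12.

63.12


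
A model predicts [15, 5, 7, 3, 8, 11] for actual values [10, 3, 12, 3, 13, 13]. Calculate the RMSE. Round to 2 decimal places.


MSE = 13.8333. RMSE = sqrt(13.8333) = 3.72.

3.72


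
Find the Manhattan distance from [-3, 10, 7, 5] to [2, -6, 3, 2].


d = sum of absolute differences: |-3-2|=5 + |10--6|=16 + |7-3|=4 + |5-2|=3 = 28.

28


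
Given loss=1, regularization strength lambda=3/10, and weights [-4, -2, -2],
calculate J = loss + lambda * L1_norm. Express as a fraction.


L1 norm = sum(|w|) = 8. J = 1 + 3/10 * 8 = 17/5.

17/5


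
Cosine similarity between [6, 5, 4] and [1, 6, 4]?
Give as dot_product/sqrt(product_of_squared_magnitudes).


dot = 52. |a|^2 = 77, |b|^2 = 53. cos = 52/sqrt(4081).

52/sqrt(4081)


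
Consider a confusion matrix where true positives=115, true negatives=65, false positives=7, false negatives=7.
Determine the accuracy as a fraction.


Accuracy = (TP + TN) / (TP + TN + FP + FN) = (115 + 65) / 194 = 90/97.

90/97


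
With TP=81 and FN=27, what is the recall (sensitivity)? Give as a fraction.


Recall = TP / (TP + FN) = 81 / 108 = 3/4.

3/4


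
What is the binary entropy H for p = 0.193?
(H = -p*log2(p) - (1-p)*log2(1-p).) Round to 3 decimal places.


H = -0.193*log2(0.193) - 0.807*log2(0.807) = 0.708.

0.708


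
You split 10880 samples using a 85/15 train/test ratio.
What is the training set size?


Test set = 10880 * 15% = 1632. Training set = 10880 - 1632 = 9248.

9248


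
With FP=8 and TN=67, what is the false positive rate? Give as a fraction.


FPR = FP / (FP + TN) = 8 / 75 = 8/75.

8/75


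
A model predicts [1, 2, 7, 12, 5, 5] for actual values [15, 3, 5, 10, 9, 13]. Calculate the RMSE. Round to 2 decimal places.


MSE = 47.5000. RMSE = sqrt(47.5000) = 6.89.

6.89


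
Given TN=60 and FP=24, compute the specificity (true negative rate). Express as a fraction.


Specificity = TN / (TN + FP) = 60 / 84 = 5/7.

5/7


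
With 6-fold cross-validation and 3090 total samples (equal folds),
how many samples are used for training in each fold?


Each validation fold has 3090/6 = 515 samples. Training set = 3090 - 515 = 2575.

2575


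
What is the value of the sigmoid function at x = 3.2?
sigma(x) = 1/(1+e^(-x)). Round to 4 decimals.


sigma(3.2) = 1/(1+e^(-3.2)) = 1/(1+0.040762) = 1/1.040762 = 0.9608.

0.9608


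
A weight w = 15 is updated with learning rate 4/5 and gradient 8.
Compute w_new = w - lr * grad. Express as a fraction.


w_new = 15 - 4/5 * 8 = 15 - 32/5 = 43/5.

43/5


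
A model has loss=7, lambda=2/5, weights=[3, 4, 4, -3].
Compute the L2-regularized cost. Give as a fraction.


L2 sq norm = sum(w^2) = 50. J = 7 + 2/5 * 50 = 27.

27


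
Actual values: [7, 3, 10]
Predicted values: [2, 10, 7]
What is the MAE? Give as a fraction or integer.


MAE = (1/3) * (|7-2|=5 + |3-10|=7 + |10-7|=3). Sum = 15. MAE = 5.

5


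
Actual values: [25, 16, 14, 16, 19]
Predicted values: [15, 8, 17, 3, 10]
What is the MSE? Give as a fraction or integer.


MSE = (1/5) * ((25-15)^2=100 + (16-8)^2=64 + (14-17)^2=9 + (16-3)^2=169 + (19-10)^2=81). Sum = 423. MSE = 423/5.

423/5


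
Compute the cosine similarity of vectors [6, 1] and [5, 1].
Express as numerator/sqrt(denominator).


dot = 31. |a|^2 = 37, |b|^2 = 26. cos = 31/sqrt(962).

31/sqrt(962)


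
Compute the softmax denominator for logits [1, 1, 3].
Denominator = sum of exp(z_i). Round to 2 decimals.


Denom = e^1=2.7183 + e^1=2.7183 + e^3=20.0855. Sum = 25.5221, which rounds to 25.52.

25.52


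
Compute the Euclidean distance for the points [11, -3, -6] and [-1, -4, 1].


d = sqrt(sum of squared differences). (11--1)^2=144, (-3--4)^2=1, (-6-1)^2=49. Sum = 194.

sqrt(194)


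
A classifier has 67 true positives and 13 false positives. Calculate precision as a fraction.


Precision = TP / (TP + FP) = 67 / 80 = 67/80.

67/80


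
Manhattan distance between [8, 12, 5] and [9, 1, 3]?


d = sum of absolute differences: |8-9|=1 + |12-1|=11 + |5-3|=2 = 14.

14


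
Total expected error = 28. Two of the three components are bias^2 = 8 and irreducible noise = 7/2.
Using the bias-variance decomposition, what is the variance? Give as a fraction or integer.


Total error = bias^2 + variance + irreducible noise. So variance = 28 - 8 - 7/2 = 33/2.

33/2


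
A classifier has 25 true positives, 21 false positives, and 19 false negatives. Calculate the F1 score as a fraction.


Precision = 25/46 = 25/46. Recall = 25/44 = 25/44. F1 = 2*P*R/(P+R) = 5/9.

5/9


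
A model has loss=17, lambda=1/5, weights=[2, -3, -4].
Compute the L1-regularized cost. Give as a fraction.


L1 norm = sum(|w|) = 9. J = 17 + 1/5 * 9 = 94/5.

94/5


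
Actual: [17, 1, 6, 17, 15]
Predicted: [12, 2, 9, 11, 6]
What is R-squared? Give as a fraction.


Mean(y) = 56/5. SS_res = 152. SS_tot = 1064/5. R^2 = 1 - 152/(1064/5) = 2/7.

2/7


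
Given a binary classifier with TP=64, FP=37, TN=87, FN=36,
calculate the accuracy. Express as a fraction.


Accuracy = (TP + TN) / (TP + TN + FP + FN) = (64 + 87) / 224 = 151/224.

151/224


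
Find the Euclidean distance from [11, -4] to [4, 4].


d = sqrt(sum of squared differences). (11-4)^2=49, (-4-4)^2=64. Sum = 113.

sqrt(113)


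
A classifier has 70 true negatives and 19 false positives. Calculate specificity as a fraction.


Specificity = TN / (TN + FP) = 70 / 89 = 70/89.

70/89


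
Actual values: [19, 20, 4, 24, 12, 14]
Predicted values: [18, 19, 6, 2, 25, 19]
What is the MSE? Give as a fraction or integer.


MSE = (1/6) * ((19-18)^2=1 + (20-19)^2=1 + (4-6)^2=4 + (24-2)^2=484 + (12-25)^2=169 + (14-19)^2=25). Sum = 684. MSE = 114.

114


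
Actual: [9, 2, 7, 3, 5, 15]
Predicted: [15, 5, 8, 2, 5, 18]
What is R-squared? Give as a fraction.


Mean(y) = 41/6. SS_res = 56. SS_tot = 677/6. R^2 = 1 - 56/(677/6) = 341/677.

341/677


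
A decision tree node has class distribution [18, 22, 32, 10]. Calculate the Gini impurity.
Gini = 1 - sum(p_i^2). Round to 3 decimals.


Total = 82. Proportions: 18/82, 22/82, 32/82, 10/82. sum(p_i^2) = 0.2873. Gini = 1 - 0.2873 = 0.7127, which rounds to 0.713.

0.713


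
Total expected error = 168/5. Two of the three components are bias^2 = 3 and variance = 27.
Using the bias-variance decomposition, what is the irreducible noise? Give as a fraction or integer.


Total error = bias^2 + variance + irreducible noise. So irreducible noise = 168/5 - 3 - 27 = 18/5.

18/5


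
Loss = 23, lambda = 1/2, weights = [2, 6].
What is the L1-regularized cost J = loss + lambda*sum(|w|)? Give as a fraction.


L1 norm = sum(|w|) = 8. J = 23 + 1/2 * 8 = 27.

27


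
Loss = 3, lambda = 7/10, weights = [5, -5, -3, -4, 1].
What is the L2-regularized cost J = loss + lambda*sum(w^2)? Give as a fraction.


L2 sq norm = sum(w^2) = 76. J = 3 + 7/10 * 76 = 281/5.

281/5


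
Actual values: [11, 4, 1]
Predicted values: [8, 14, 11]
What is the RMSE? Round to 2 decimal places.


MSE = 69.6667. RMSE = sqrt(69.6667) = 8.35.

8.35


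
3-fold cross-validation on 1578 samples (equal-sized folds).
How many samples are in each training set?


Each validation fold has 1578/3 = 526 samples. Training set = 1578 - 526 = 1052.

1052


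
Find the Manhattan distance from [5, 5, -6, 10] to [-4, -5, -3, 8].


d = sum of absolute differences: |5--4|=9 + |5--5|=10 + |-6--3|=3 + |10-8|=2 = 24.

24


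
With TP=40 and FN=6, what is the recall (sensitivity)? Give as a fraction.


Recall = TP / (TP + FN) = 40 / 46 = 20/23.

20/23


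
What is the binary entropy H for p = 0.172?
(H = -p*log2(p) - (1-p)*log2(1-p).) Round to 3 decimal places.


H = -0.172*log2(0.172) - 0.828*log2(0.828) = 0.662.

0.662


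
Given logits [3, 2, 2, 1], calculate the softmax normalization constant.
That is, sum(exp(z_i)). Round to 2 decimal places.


Denom = e^3=20.0855 + e^2=7.3891 + e^2=7.3891 + e^1=2.7183. Sum = 37.5820, which rounds to 37.58.

37.58


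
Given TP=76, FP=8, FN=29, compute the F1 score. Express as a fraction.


Precision = 76/84 = 19/21. Recall = 76/105 = 76/105. F1 = 2*P*R/(P+R) = 152/189.

152/189


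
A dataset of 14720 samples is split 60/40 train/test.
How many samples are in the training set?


Test set = 14720 * 40% = 5888. Training set = 14720 - 5888 = 8832.

8832


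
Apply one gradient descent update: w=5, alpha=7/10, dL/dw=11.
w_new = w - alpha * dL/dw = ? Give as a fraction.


w_new = 5 - 7/10 * 11 = 5 - 77/10 = -27/10.

-27/10


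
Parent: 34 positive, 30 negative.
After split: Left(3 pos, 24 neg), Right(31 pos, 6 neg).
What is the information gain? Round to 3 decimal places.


H(parent) = 0.9972. H(left) = 0.5033, H(right) = 0.6395. Weighted = (27/64)*0.5033 + (37/64)*0.6395 = 0.5820. IG = 0.9972 - 0.5820 = 0.4152, which rounds to 0.415.

0.415


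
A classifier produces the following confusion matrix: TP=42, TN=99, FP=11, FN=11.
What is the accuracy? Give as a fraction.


Accuracy = (TP + TN) / (TP + TN + FP + FN) = (42 + 99) / 163 = 141/163.

141/163


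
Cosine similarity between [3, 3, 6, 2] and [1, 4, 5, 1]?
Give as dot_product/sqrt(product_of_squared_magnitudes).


dot = 47. |a|^2 = 58, |b|^2 = 43. cos = 47/sqrt(2494).

47/sqrt(2494)


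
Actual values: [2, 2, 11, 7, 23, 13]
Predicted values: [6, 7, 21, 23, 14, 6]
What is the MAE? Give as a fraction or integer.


MAE = (1/6) * (|2-6|=4 + |2-7|=5 + |11-21|=10 + |7-23|=16 + |23-14|=9 + |13-6|=7). Sum = 51. MAE = 17/2.

17/2


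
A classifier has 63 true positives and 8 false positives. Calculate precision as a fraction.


Precision = TP / (TP + FP) = 63 / 71 = 63/71.

63/71


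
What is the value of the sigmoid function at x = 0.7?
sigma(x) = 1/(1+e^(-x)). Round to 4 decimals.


sigma(0.7) = 1/(1+e^(-0.7)) = 1/(1+0.496585) = 1/1.496585 = 0.6682.

0.6682


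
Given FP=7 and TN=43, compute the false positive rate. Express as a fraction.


FPR = FP / (FP + TN) = 7 / 50 = 7/50.

7/50


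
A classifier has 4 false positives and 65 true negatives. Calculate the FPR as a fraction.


FPR = FP / (FP + TN) = 4 / 69 = 4/69.

4/69


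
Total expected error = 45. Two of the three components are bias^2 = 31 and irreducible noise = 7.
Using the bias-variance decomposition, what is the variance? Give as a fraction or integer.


Total error = bias^2 + variance + irreducible noise. So variance = 45 - 31 - 7 = 7.

7


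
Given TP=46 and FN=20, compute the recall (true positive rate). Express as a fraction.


Recall = TP / (TP + FN) = 46 / 66 = 23/33.

23/33


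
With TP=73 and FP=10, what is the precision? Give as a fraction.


Precision = TP / (TP + FP) = 73 / 83 = 73/83.

73/83


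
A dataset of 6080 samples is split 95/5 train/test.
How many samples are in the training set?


Test set = 6080 * 5% = 304. Training set = 6080 - 304 = 5776.

5776


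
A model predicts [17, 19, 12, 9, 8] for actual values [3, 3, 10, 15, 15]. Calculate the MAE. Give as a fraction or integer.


MAE = (1/5) * (|3-17|=14 + |3-19|=16 + |10-12|=2 + |15-9|=6 + |15-8|=7). Sum = 45. MAE = 9.

9


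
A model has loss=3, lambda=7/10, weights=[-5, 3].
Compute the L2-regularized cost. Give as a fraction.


L2 sq norm = sum(w^2) = 34. J = 3 + 7/10 * 34 = 134/5.

134/5


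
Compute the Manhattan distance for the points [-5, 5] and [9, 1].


d = sum of absolute differences: |-5-9|=14 + |5-1|=4 = 18.

18


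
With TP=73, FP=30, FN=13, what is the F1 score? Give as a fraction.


Precision = 73/103 = 73/103. Recall = 73/86 = 73/86. F1 = 2*P*R/(P+R) = 146/189.

146/189


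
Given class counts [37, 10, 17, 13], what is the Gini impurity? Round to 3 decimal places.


Total = 77. Proportions: 37/77, 10/77, 17/77, 13/77. sum(p_i^2) = 0.3250. Gini = 1 - 0.3250 = 0.6750, which rounds to 0.675.

0.675


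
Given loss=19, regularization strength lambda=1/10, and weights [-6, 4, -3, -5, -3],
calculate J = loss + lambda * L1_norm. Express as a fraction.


L1 norm = sum(|w|) = 21. J = 19 + 1/10 * 21 = 211/10.

211/10


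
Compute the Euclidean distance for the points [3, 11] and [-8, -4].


d = sqrt(sum of squared differences). (3--8)^2=121, (11--4)^2=225. Sum = 346.

sqrt(346)


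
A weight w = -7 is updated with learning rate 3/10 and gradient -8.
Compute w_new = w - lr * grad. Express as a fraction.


w_new = -7 - 3/10 * -8 = -7 - -12/5 = -23/5.

-23/5


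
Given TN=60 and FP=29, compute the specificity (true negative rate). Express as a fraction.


Specificity = TN / (TN + FP) = 60 / 89 = 60/89.

60/89


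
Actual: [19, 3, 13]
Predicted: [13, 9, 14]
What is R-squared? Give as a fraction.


Mean(y) = 35/3. SS_res = 73. SS_tot = 392/3. R^2 = 1 - 73/(392/3) = 173/392.

173/392


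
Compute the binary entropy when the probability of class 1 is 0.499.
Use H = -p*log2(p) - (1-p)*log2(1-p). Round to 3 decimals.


H = -0.499*log2(0.499) - 0.501*log2(0.501) = 1.000.

1.000


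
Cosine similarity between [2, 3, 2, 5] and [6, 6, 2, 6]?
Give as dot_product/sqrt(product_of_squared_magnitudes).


dot = 64. |a|^2 = 42, |b|^2 = 112. cos = 64/sqrt(4704).

64/sqrt(4704)


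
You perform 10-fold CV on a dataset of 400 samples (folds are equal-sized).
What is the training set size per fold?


Each validation fold has 400/10 = 40 samples. Training set = 400 - 40 = 360.

360


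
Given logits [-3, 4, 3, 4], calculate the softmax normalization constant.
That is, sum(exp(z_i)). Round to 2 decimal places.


Denom = e^-3=0.0498 + e^4=54.5982 + e^3=20.0855 + e^4=54.5982. Sum = 129.3317, which rounds to 129.33.

129.33


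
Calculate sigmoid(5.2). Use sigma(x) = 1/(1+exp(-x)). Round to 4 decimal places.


sigma(5.2) = 1/(1+e^(-5.2)) = 1/(1+0.005517) = 1/1.005517 = 0.9945.

0.9945


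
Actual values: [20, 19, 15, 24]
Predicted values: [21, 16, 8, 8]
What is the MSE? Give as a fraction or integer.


MSE = (1/4) * ((20-21)^2=1 + (19-16)^2=9 + (15-8)^2=49 + (24-8)^2=256). Sum = 315. MSE = 315/4.

315/4


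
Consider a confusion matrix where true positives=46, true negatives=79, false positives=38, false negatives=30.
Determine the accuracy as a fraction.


Accuracy = (TP + TN) / (TP + TN + FP + FN) = (46 + 79) / 193 = 125/193.

125/193


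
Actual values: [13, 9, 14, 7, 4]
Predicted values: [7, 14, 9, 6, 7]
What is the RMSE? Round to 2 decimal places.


MSE = 19.2000. RMSE = sqrt(19.2000) = 4.38.

4.38


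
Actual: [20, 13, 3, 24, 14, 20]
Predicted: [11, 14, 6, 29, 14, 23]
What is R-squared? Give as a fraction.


Mean(y) = 47/3. SS_res = 125. SS_tot = 832/3. R^2 = 1 - 125/(832/3) = 457/832.

457/832


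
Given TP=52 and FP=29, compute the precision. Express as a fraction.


Precision = TP / (TP + FP) = 52 / 81 = 52/81.

52/81


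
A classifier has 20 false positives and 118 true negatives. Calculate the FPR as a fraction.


FPR = FP / (FP + TN) = 20 / 138 = 10/69.

10/69


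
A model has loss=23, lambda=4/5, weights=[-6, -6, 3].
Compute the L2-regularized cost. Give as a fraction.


L2 sq norm = sum(w^2) = 81. J = 23 + 4/5 * 81 = 439/5.

439/5


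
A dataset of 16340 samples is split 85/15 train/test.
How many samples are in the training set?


Test set = 16340 * 15% = 2451. Training set = 16340 - 2451 = 13889.

13889


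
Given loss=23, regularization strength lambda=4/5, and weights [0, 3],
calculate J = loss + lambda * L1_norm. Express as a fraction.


L1 norm = sum(|w|) = 3. J = 23 + 4/5 * 3 = 127/5.

127/5


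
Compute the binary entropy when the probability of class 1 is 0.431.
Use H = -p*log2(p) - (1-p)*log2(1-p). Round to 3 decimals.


H = -0.431*log2(0.431) - 0.569*log2(0.569) = 0.986.

0.986


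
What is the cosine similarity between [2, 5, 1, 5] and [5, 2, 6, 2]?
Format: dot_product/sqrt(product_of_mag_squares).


dot = 36. |a|^2 = 55, |b|^2 = 69. cos = 36/sqrt(3795).

36/sqrt(3795)


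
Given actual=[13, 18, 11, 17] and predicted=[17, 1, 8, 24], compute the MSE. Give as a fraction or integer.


MSE = (1/4) * ((13-17)^2=16 + (18-1)^2=289 + (11-8)^2=9 + (17-24)^2=49). Sum = 363. MSE = 363/4.

363/4


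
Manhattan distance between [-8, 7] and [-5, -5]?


d = sum of absolute differences: |-8--5|=3 + |7--5|=12 = 15.

15


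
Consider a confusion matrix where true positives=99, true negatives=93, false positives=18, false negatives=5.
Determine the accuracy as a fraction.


Accuracy = (TP + TN) / (TP + TN + FP + FN) = (99 + 93) / 215 = 192/215.

192/215


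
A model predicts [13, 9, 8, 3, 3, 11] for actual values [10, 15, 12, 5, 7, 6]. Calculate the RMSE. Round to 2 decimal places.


MSE = 17.6667. RMSE = sqrt(17.6667) = 4.20.

4.20


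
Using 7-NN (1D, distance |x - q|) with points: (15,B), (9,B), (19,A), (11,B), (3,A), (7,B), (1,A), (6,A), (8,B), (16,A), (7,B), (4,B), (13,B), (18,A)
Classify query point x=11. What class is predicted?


Distances: |15-11|=4, |9-11|=2, |19-11|=8, |11-11|=0, |3-11|=8, |7-11|=4, |1-11|=10, |6-11|=5, |8-11|=3, |16-11|=5, |7-11|=4, |4-11|=7, |13-11|=2, |18-11|=7. 7 nearest: (11,B), (9,B), (13,B), (8,B), (15,B), (7,B), (7,B). Counts: {'B': 7}. Majority class: B.

B


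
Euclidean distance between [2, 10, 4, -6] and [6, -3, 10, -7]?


d = sqrt(sum of squared differences). (2-6)^2=16, (10--3)^2=169, (4-10)^2=36, (-6--7)^2=1. Sum = 222.

sqrt(222)


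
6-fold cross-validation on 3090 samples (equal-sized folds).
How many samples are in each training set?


Each validation fold has 3090/6 = 515 samples. Training set = 3090 - 515 = 2575.

2575


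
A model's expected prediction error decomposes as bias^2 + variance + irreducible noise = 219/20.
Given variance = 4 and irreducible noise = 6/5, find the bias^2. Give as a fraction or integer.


Total error = bias^2 + variance + irreducible noise. So bias^2 = 219/20 - 4 - 6/5 = 23/4.

23/4


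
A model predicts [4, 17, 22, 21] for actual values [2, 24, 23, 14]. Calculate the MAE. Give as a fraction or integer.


MAE = (1/4) * (|2-4|=2 + |24-17|=7 + |23-22|=1 + |14-21|=7). Sum = 17. MAE = 17/4.

17/4


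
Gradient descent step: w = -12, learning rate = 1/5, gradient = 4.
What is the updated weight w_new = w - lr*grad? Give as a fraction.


w_new = -12 - 1/5 * 4 = -12 - 4/5 = -64/5.

-64/5


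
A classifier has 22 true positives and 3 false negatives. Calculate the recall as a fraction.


Recall = TP / (TP + FN) = 22 / 25 = 22/25.

22/25


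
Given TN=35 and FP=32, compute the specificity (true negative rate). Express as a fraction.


Specificity = TN / (TN + FP) = 35 / 67 = 35/67.

35/67


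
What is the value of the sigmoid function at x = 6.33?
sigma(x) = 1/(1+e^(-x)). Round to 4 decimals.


sigma(6.33) = 1/(1+e^(-6.33)) = 1/(1+0.001782) = 1/1.001782 = 0.9982.

0.9982


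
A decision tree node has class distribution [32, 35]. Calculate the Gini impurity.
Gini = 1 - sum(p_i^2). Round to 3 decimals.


Total = 67. Proportions: 32/67, 35/67. sum(p_i^2) = 0.5010. Gini = 1 - 0.5010 = 0.4990, which rounds to 0.499.

0.499


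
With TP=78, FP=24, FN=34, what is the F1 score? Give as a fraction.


Precision = 78/102 = 13/17. Recall = 78/112 = 39/56. F1 = 2*P*R/(P+R) = 78/107.

78/107


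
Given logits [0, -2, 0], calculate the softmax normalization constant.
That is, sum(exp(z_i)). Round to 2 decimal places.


Denom = e^0=1.0000 + e^-2=0.1353 + e^0=1.0000. Sum = 2.1353, which rounds to 2.14.

2.14


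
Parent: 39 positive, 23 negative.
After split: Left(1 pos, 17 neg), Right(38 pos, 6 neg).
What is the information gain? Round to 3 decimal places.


H(parent) = 0.9514. H(left) = 0.3095, H(right) = 0.5746. Weighted = (18/62)*0.3095 + (44/62)*0.5746 = 0.4976. IG = 0.9514 - 0.4976 = 0.4538, which rounds to 0.454.

0.454


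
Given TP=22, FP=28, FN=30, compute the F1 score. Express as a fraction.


Precision = 22/50 = 11/25. Recall = 22/52 = 11/26. F1 = 2*P*R/(P+R) = 22/51.

22/51


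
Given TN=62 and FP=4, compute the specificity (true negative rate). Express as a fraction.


Specificity = TN / (TN + FP) = 62 / 66 = 31/33.

31/33


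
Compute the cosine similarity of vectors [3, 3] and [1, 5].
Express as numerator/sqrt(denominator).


dot = 18. |a|^2 = 18, |b|^2 = 26. cos = 18/sqrt(468).

18/sqrt(468)


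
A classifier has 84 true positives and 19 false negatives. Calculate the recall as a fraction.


Recall = TP / (TP + FN) = 84 / 103 = 84/103.

84/103


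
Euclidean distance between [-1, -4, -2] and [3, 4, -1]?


d = sqrt(sum of squared differences). (-1-3)^2=16, (-4-4)^2=64, (-2--1)^2=1. Sum = 81.

9


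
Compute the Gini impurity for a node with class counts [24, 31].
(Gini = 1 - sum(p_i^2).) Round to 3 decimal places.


Total = 55. Proportions: 24/55, 31/55. sum(p_i^2) = 0.5081. Gini = 1 - 0.5081 = 0.4919, which rounds to 0.492.

0.492


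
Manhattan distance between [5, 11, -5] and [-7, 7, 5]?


d = sum of absolute differences: |5--7|=12 + |11-7|=4 + |-5-5|=10 = 26.

26


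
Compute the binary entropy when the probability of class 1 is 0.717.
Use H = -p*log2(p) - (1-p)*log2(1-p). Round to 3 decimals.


H = -0.717*log2(0.717) - 0.283*log2(0.283) = 0.860.

0.860


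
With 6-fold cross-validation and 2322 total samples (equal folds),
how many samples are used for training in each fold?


Each validation fold has 2322/6 = 387 samples. Training set = 2322 - 387 = 1935.

1935


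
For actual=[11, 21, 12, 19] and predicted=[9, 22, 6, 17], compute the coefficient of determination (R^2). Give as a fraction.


Mean(y) = 63/4. SS_res = 45. SS_tot = 299/4. R^2 = 1 - 45/(299/4) = 119/299.

119/299


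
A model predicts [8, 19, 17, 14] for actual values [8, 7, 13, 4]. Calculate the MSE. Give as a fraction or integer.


MSE = (1/4) * ((8-8)^2=0 + (7-19)^2=144 + (13-17)^2=16 + (4-14)^2=100). Sum = 260. MSE = 65.

65


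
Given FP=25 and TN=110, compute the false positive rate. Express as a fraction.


FPR = FP / (FP + TN) = 25 / 135 = 5/27.

5/27


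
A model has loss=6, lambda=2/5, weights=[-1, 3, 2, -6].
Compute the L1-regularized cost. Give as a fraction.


L1 norm = sum(|w|) = 12. J = 6 + 2/5 * 12 = 54/5.

54/5


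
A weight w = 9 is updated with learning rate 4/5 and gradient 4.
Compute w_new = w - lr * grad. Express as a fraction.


w_new = 9 - 4/5 * 4 = 9 - 16/5 = 29/5.

29/5


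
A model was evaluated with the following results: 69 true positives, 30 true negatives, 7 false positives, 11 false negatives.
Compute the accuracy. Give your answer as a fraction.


Accuracy = (TP + TN) / (TP + TN + FP + FN) = (69 + 30) / 117 = 11/13.

11/13


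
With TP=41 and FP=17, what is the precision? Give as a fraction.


Precision = TP / (TP + FP) = 41 / 58 = 41/58.

41/58


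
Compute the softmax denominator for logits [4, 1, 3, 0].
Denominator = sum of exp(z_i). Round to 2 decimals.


Denom = e^4=54.5982 + e^1=2.7183 + e^3=20.0855 + e^0=1.0000. Sum = 78.4020, which rounds to 78.40.

78.40


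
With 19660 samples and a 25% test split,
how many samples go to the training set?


Test set = 19660 * 25% = 4915. Training set = 19660 - 4915 = 14745.

14745


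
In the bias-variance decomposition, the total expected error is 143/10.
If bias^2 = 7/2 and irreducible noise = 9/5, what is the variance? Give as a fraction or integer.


Total error = bias^2 + variance + irreducible noise. So variance = 143/10 - 7/2 - 9/5 = 9.

9


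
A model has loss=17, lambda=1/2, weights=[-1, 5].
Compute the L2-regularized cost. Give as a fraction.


L2 sq norm = sum(w^2) = 26. J = 17 + 1/2 * 26 = 30.

30


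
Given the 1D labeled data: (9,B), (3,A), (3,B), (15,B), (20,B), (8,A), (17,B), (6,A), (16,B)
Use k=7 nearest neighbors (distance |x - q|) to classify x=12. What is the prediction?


Distances: |9-12|=3, |3-12|=9, |3-12|=9, |15-12|=3, |20-12|=8, |8-12|=4, |17-12|=5, |6-12|=6, |16-12|=4. 7 nearest: (9,B), (15,B), (8,A), (16,B), (17,B), (6,A), (20,B). Counts: {'B': 5, 'A': 2}. Majority class: B.

B
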